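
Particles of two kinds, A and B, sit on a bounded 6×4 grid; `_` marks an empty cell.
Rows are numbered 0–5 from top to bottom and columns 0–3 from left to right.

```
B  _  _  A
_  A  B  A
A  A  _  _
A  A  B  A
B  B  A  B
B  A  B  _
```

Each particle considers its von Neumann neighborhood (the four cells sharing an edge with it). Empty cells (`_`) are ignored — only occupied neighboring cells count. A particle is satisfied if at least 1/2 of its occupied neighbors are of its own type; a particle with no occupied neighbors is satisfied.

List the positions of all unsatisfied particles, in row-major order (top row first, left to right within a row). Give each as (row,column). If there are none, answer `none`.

(1,2), (3,2), (3,3), (4,1), (4,2), (4,3), (5,1), (5,2)

Row 0: (0,0)B 0/0 ✓ · (0,3)A 1/1 ✓
Row 1: (1,1)A 1/2 ✓ · (1,2)B 0/2 ✗ · (1,3)A 1/2 ✓
Row 2: (2,0)A 2/2 ✓ · (2,1)A 3/3 ✓
Row 3: (3,0)A 2/3 ✓ · (3,1)A 2/4 ✓ · (3,2)B 0/3 ✗ · (3,3)A 0/2 ✗
Row 4: (4,0)B 2/3 ✓ · (4,1)B 1/4 ✗ · (4,2)A 0/4 ✗ · (4,3)B 0/2 ✗
Row 5: (5,0)B 1/2 ✓ · (5,1)A 0/3 ✗ · (5,2)B 0/2 ✗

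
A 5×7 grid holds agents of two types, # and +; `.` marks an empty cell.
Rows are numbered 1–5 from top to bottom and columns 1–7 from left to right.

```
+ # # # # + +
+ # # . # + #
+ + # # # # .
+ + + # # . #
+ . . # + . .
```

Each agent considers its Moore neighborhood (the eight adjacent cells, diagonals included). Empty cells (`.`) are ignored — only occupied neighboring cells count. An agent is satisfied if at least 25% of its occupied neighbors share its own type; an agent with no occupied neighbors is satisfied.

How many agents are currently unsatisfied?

1

Row 1: (1,1)+ 1/3 satisfied · (1,2)# 3/5 satisfied · (1,3)# 4/4 satisfied · (1,4)# 4/4 satisfied · (1,5)# 2/4 satisfied · (1,6)+ 2/5 satisfied · (1,7)+ 2/3 satisfied
Row 2: (2,1)+ 3/5 satisfied · (2,2)# 4/8 satisfied · (2,3)# 6/7 satisfied · (2,5)# 5/7 satisfied · (2,6)+ 2/7 satisfied · (2,7)# 1/4 satisfied
Row 3: (3,1)+ 4/5 satisfied · (3,2)+ 5/8 satisfied · (3,3)# 4/7 satisfied · (3,4)# 6/7 satisfied · (3,5)# 5/6 satisfied · (3,6)# 5/6 satisfied
Row 4: (4,1)+ 4/4 satisfied · (4,2)+ 5/6 satisfied · (4,3)+ 2/6 satisfied · (4,4)# 5/7 satisfied · (4,5)# 5/6 satisfied · (4,7)# 1/1 satisfied
Row 5: (5,1)+ 2/2 satisfied · (5,4)# 2/4 satisfied · (5,5)+ 0/3 not
Unsatisfied: (5,5) — 1 in total.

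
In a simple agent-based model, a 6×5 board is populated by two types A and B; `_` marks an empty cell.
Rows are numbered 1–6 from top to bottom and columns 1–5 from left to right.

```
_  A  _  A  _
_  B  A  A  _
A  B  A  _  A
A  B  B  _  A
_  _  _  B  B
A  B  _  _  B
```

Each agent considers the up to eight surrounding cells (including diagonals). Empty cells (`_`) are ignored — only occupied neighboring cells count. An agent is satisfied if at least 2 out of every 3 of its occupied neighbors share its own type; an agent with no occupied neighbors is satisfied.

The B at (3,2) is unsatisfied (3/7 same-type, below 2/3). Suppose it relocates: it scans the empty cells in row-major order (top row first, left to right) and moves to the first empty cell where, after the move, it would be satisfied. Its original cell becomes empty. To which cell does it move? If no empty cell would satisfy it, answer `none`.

(5,3)

Vacating (3,2). Empty cells in order:
  (1,1): 1/2 same-type → still unsatisfied.
  (1,3): 1/5 same-type → still unsatisfied.
  (1,5): 0/2 same-type → still unsatisfied.
  (2,1): 1/3 same-type → still unsatisfied.
  (2,5): 0/3 same-type → still unsatisfied.
  (3,4): 1/6 same-type → still unsatisfied.
  (4,4): 3/6 same-type → still unsatisfied.
  (5,1): 2/4 same-type → still unsatisfied.
  (5,2): 3/5 same-type → still unsatisfied.
  (5,3): 4/4 same-type → satisfied — stop here.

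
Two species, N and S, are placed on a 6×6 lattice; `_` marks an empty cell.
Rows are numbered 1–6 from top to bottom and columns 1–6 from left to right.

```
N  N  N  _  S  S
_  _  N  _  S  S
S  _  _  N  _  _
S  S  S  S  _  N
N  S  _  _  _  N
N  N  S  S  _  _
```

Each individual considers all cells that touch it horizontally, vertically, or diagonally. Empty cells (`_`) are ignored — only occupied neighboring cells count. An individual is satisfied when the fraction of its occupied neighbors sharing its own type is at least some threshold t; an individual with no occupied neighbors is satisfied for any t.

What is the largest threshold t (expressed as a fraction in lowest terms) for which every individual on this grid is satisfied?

1/4

Row 1: (1,1)N 1/1 · (1,2)N 3/3 · (1,3)N 2/2 · (1,5)S 3/3 · (1,6)S 3/3
Row 2: (2,3)N 3/3 · (2,5)S 3/4 · (2,6)S 3/3
Row 3: (3,1)S 2/2 · (3,4)N 1/4
Row 4: (4,1)S 3/4 · (4,2)S 4/5 · (4,3)S 3/4 · (4,4)S 1/2 · (4,6)N 1/1
Row 5: (5,1)N 2/5 · (5,2)S 4/7 · (5,6)N 1/1
Row 6: (6,1)N 2/3 · (6,2)N 2/4 · (6,3)S 2/3 · (6,4)S 1/1
The smallest same-type fraction is 1/4 at (3,4), which reduces to 1/4. Any threshold above that leaves this individual unsatisfied.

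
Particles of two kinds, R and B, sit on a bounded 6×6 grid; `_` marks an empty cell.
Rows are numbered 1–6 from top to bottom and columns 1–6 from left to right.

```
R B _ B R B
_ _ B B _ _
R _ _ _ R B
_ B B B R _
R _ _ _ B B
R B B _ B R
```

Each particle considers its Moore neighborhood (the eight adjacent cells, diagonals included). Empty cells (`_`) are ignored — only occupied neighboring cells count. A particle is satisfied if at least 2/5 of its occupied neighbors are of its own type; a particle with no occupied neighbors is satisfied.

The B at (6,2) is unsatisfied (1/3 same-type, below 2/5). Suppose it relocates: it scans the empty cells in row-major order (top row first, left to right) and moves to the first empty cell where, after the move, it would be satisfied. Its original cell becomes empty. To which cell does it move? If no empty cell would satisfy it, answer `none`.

(1,3)

Vacating (6,2). Empty cells in order:
  (1,3): 4/4 same-type → satisfied — stop here.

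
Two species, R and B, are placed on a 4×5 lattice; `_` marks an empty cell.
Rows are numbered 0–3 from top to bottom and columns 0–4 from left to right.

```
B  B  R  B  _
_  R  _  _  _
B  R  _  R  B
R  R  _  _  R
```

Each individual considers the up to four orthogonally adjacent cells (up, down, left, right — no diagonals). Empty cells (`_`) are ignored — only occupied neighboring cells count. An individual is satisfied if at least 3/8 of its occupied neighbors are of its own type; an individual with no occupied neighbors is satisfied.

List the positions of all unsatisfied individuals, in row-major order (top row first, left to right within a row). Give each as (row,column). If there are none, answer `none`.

(0,1), (0,2), (0,3), (2,0), (2,3), (2,4), (3,4)

Row 0: (0,0)B 1/1 ✓ · (0,1)B 1/3 ✗ · (0,2)R 0/2 ✗ · (0,3)B 0/1 ✗
Row 1: (1,1)R 1/2 ✓
Row 2: (2,0)B 0/2 ✗ · (2,1)R 2/3 ✓ · (2,3)R 0/1 ✗ · (2,4)B 0/2 ✗
Row 3: (3,0)R 1/2 ✓ · (3,1)R 2/2 ✓ · (3,4)R 0/1 ✗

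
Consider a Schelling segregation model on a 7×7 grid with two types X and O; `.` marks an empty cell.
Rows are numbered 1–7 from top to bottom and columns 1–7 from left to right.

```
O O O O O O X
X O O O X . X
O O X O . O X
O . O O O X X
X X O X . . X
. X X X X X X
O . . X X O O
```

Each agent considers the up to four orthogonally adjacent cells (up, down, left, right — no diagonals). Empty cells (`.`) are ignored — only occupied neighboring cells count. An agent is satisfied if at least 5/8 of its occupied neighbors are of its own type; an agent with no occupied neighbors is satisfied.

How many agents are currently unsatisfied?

15

(1,1)O 1/2 not
(1,2)O 3/3 satisfied
(1,3)O 3/3 satisfied
(1,4)O 3/3 satisfied
(1,5)O 2/3 satisfied
(1,6)O 1/2 not
(1,7)X 1/2 not
(2,1)X 0/3 not
(2,2)O 3/4 satisfied
(2,3)O 3/4 satisfied
(2,4)O 3/4 satisfied
(2,5)X 0/2 not
(2,7)X 2/2 satisfied
(3,1)O 2/3 satisfied
(3,2)O 2/3 satisfied
(3,3)X 0/4 not
(3,4)O 2/3 satisfied
(3,6)O 0/2 not
(3,7)X 2/3 satisfied
(4,1)O 1/2 not
(4,3)O 2/3 satisfied
(4,4)O 3/4 satisfied
(4,5)O 1/2 not
(4,6)X 1/3 not
(4,7)X 3/3 satisfied
(5,1)X 1/2 not
(5,2)X 2/3 satisfied
(5,3)O 1/4 not
(5,4)X 1/3 not
(5,7)X 2/2 satisfied
(6,2)X 2/2 satisfied
(6,3)X 2/3 satisfied
(6,4)X 4/4 satisfied
(6,5)X 3/3 satisfied
(6,6)X 2/3 satisfied
(6,7)X 2/3 satisfied
(7,1)O 0/0 satisfied
(7,4)X 2/2 satisfied
(7,5)X 2/3 satisfied
(7,6)O 1/3 not
(7,7)O 1/2 not
Unsatisfied: (1,1), (1,6), (1,7), (2,1), (2,5), (3,3), (3,6), (4,1), (4,5), (4,6), (5,1), (5,3), (5,4), (7,6), (7,7) — 15 in total.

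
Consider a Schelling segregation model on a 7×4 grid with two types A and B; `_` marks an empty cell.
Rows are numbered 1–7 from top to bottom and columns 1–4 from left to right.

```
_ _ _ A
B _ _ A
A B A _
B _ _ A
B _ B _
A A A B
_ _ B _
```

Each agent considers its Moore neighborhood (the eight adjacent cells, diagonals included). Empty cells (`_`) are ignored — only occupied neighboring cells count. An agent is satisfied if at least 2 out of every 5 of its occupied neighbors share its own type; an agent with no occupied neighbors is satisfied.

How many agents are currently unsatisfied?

Row 1: (1,4)A 1/1 ✓
Row 2: (2,1)B 1/2 ✓ · (2,4)A 2/2 ✓
Row 3: (3,1)A 0/3 ✗ · (3,2)B 2/4 ✓ · (3,3)A 2/3 ✓
Row 4: (4,1)B 2/3 ✓ · (4,4)A 1/2 ✓
Row 5: (5,1)B 1/3 ✗ · (5,3)B 1/4 ✗
Row 6: (6,1)A 1/2 ✓ · (6,2)A 2/5 ✓ · (6,3)A 1/4 ✗ · (6,4)B 2/3 ✓
Row 7: (7,3)B 1/3 ✗
Unsatisfied: (3,1), (5,1), (5,3), (6,3), (7,3) — 5 in total.

5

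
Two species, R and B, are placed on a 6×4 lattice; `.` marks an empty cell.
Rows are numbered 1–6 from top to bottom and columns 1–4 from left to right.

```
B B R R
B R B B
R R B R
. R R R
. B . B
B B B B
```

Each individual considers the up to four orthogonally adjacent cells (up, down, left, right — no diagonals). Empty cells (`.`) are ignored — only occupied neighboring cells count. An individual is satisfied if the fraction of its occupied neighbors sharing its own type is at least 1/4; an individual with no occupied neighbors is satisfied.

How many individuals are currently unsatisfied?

Row 1: (1,1)B 2/2 ✓ · (1,2)B 1/3 ✓ · (1,3)R 1/3 ✓ · (1,4)R 1/2 ✓
Row 2: (2,1)B 1/3 ✓ · (2,2)R 1/4 ✓ · (2,3)B 2/4 ✓ · (2,4)B 1/3 ✓
Row 3: (3,1)R 1/2 ✓ · (3,2)R 3/4 ✓ · (3,3)B 1/4 ✓ · (3,4)R 1/3 ✓
Row 4: (4,2)R 2/3 ✓ · (4,3)R 2/3 ✓ · (4,4)R 2/3 ✓
Row 5: (5,2)B 1/2 ✓ · (5,4)B 1/2 ✓
Row 6: (6,1)B 1/1 ✓ · (6,2)B 3/3 ✓ · (6,3)B 2/2 ✓ · (6,4)B 2/2 ✓
Every one meets the threshold.

0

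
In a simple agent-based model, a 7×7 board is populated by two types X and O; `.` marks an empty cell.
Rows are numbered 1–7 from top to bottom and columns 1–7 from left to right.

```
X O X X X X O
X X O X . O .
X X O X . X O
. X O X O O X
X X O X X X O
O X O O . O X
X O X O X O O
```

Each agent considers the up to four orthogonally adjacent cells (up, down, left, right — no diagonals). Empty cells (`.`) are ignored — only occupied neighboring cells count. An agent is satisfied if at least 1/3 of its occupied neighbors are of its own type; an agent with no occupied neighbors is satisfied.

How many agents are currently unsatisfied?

Row 1: (1,1)X 1/2 ✓ · (1,2)O 0/3 ✗ · (1,3)X 1/3 ✓ · (1,4)X 3/3 ✓ · (1,5)X 2/2 ✓ · (1,6)X 1/3 ✓ · (1,7)O 0/1 ✗
Row 2: (2,1)X 3/3 ✓ · (2,2)X 2/4 ✓ · (2,3)O 1/4 ✗ · (2,4)X 2/3 ✓ · (2,6)O 0/2 ✗
Row 3: (3,1)X 2/2 ✓ · (3,2)X 3/4 ✓ · (3,3)O 2/4 ✓ · (3,4)X 2/3 ✓ · (3,6)X 0/3 ✗ · (3,7)O 0/2 ✗
Row 4: (4,2)X 2/3 ✓ · (4,3)O 2/4 ✓ · (4,4)X 2/4 ✓ · (4,5)O 1/3 ✓ · (4,6)O 1/4 ✗ · (4,7)X 0/3 ✗
Row 5: (5,1)X 1/2 ✓ · (5,2)X 3/4 ✓ · (5,3)O 2/4 ✓ · (5,4)X 2/4 ✓ · (5,5)X 2/3 ✓ · (5,6)X 1/4 ✗ · (5,7)O 0/3 ✗
Row 6: (6,1)O 0/3 ✗ · (6,2)X 1/4 ✗ · (6,3)O 2/4 ✓ · (6,4)O 2/3 ✓ · (6,6)O 1/3 ✓ · (6,7)X 0/3 ✗
Row 7: (7,1)X 0/2 ✗ · (7,2)O 0/3 ✗ · (7,3)X 0/3 ✗ · (7,4)O 1/3 ✓ · (7,5)X 0/2 ✗ · (7,6)O 2/3 ✓ · (7,7)O 1/2 ✓
Unsatisfied: (1,2), (1,7), (2,3), (2,6), (3,6), (3,7), (4,6), (4,7), (5,6), (5,7), (6,1), (6,2), (6,7), (7,1), (7,2), (7,3), (7,5) — 17 in total.

17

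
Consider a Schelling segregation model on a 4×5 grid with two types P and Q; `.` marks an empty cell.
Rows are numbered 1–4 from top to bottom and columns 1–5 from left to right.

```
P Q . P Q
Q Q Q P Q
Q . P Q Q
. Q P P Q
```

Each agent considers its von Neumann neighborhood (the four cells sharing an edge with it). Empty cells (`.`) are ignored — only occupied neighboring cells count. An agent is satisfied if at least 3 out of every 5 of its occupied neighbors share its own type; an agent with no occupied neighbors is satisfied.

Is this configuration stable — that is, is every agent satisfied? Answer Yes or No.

No

Row 1: (1,1)P 0/2 ✗ · (1,2)Q 1/2 ✗ · (1,4)P 1/2 ✗ · (1,5)Q 1/2 ✗
Row 2: (2,1)Q 2/3 ✓ · (2,2)Q 3/3 ✓ · (2,3)Q 1/3 ✗ · (2,4)P 1/4 ✗ · (2,5)Q 2/3 ✓
Row 3: (3,1)Q 1/1 ✓ · (3,3)P 1/3 ✗ · (3,4)Q 1/4 ✗ · (3,5)Q 3/3 ✓
Row 4: (4,2)Q 0/1 ✗ · (4,3)P 2/3 ✓ · (4,4)P 1/3 ✗ · (4,5)Q 1/2 ✗
For instance (1,1) has only 0/2 same-type neighbors, below 3/5.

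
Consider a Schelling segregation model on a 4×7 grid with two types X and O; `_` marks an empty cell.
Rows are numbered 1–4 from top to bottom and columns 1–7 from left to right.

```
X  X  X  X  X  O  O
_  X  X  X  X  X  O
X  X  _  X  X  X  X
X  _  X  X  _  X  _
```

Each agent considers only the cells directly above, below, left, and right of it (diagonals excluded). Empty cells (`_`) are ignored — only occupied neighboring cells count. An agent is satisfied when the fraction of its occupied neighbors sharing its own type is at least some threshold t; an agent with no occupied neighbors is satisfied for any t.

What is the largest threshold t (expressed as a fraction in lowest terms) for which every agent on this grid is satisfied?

1/3

(1,1)X 1/1
(1,2)X 3/3
(1,3)X 3/3
(1,4)X 3/3
(1,5)X 2/3
(1,6)O 1/3
(1,7)O 2/2
(2,2)X 3/3
(2,3)X 3/3
(2,4)X 4/4
(2,5)X 4/4
(2,6)X 2/4
(2,7)O 1/3
(3,1)X 2/2
(3,2)X 2/2
(3,4)X 3/3
(3,5)X 3/3
(3,6)X 4/4
(3,7)X 1/2
(4,1)X 1/1
(4,3)X 1/1
(4,4)X 2/2
(4,6)X 1/1
The smallest same-type fraction is 1/3 at (1,6), which reduces to 1/3. Any threshold above that leaves this agent unsatisfied.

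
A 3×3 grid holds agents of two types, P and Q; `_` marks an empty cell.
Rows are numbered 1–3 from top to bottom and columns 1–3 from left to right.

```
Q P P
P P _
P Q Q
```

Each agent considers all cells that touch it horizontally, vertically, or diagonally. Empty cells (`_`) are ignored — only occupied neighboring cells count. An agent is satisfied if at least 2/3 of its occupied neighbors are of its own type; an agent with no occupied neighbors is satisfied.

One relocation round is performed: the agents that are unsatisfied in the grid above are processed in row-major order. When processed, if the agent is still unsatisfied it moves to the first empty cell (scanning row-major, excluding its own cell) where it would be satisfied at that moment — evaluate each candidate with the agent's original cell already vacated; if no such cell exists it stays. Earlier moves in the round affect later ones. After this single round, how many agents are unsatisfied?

Initially unsatisfied (in order): (1,1), (2,1), (2,2), (3,2), (3,3).
  (1,1): no empty cell satisfies it; stays.
  (2,1): no empty cell satisfies it; stays.
  (2,2): no empty cell satisfies it; stays.
  (3,2): no empty cell satisfies it; stays.
  (3,3): no empty cell satisfies it; stays.
Resulting grid:
Q P P
P P _
P Q Q
Unsatisfied now: (1,1), (2,1), (2,2), (3,2), (3,3).

5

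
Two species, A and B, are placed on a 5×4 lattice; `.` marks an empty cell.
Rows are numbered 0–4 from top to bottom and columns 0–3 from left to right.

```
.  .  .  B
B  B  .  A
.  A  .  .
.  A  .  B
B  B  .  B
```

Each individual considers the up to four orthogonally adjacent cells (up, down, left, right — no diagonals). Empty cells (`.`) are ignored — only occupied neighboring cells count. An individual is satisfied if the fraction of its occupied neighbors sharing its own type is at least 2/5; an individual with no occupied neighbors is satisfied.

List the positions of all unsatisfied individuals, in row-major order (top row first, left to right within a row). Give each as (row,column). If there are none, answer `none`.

(0,3), (1,3)

Row 0: (0,3)B 0/1 ✗
Row 1: (1,0)B 1/1 ✓ · (1,1)B 1/2 ✓ · (1,3)A 0/1 ✗
Row 2: (2,1)A 1/2 ✓
Row 3: (3,1)A 1/2 ✓ · (3,3)B 1/1 ✓
Row 4: (4,0)B 1/1 ✓ · (4,1)B 1/2 ✓ · (4,3)B 1/1 ✓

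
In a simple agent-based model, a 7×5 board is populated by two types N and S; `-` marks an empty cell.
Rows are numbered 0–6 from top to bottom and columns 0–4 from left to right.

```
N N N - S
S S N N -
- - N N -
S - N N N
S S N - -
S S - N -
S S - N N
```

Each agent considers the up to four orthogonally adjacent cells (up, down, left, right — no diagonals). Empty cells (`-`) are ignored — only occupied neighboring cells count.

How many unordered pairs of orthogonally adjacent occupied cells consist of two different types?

4

Scan each occupied cell's neighbors to the right and below so each pair is counted once.
From row 0: 2 unlike of 5 pairs (running 2/5).
From row 1: 1 unlike of 5 pairs (running 3/10).
From row 2: 0 unlike of 3 pairs (running 3/13).
From row 3: 0 unlike of 4 pairs (running 3/17).
From row 4: 1 unlike of 4 pairs (running 4/21).
From row 5: 0 unlike of 4 pairs (running 4/25).
From row 6: 0 unlike of 2 pairs (running 4/27).
Total adjacent occupied pairs: 27; unlike-type pairs: 4.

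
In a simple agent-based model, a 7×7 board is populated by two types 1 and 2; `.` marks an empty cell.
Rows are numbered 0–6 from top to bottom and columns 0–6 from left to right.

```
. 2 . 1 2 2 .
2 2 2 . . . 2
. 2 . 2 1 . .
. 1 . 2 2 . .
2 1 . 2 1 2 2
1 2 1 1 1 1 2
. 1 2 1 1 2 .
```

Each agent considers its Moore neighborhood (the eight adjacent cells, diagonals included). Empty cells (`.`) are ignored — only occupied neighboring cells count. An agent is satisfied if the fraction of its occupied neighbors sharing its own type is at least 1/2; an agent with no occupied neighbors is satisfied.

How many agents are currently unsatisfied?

Row 0: (0,1)2 3/3 satisfied · (0,3)1 0/2 not · (0,4)2 1/2 satisfied · (0,5)2 2/2 satisfied
Row 1: (1,0)2 3/3 satisfied · (1,1)2 4/4 satisfied · (1,2)2 4/5 satisfied · (1,6)2 1/1 satisfied
Row 2: (2,1)2 3/4 satisfied · (2,3)2 3/4 satisfied · (2,4)1 0/3 not
Row 3: (3,1)1 1/3 not · (3,3)2 3/5 satisfied · (3,4)2 4/6 satisfied
Row 4: (4,0)2 1/4 not · (4,1)1 3/5 satisfied · (4,3)2 2/6 not · (4,4)1 3/7 not · (4,5)2 3/6 satisfied · (4,6)2 2/3 satisfied
Row 5: (5,0)1 2/4 satisfied · (5,1)2 2/6 not · (5,2)1 4/7 satisfied · (5,3)1 5/7 satisfied · (5,4)1 5/8 satisfied · (5,5)1 3/7 not · (5,6)2 3/4 satisfied
Row 6: (6,1)1 2/4 satisfied · (6,2)2 1/5 not · (6,3)1 4/5 satisfied · (6,4)1 4/5 satisfied · (6,5)2 1/4 not
Unsatisfied: (0,3), (2,4), (3,1), (4,0), (4,3), (4,4), (5,1), (5,5), (6,2), (6,5) — 10 in total.

10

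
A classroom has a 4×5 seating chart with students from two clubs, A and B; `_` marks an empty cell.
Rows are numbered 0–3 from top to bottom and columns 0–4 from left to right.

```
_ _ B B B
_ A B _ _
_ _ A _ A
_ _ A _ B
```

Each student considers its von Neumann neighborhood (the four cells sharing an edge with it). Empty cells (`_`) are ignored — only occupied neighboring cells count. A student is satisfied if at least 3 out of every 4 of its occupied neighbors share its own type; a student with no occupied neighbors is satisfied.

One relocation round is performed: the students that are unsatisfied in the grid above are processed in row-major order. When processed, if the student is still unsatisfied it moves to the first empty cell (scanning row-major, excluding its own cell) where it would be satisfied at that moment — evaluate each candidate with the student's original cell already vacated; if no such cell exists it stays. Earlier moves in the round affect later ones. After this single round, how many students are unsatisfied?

Initially unsatisfied (in order): (1,1), (1,2), (2,2), (2,4), (3,4).
  (1,1) → (0,0).
  (1,2) → (1,1).
  (2,2): now satisfied by earlier moves; stays.
  (2,4) → (2,0).
  (3,4): now satisfied by earlier moves; stays.
Resulting grid:
A _ B B B
_ B _ _ _
A _ A _ _
_ _ A _ B
All satisfied now.

0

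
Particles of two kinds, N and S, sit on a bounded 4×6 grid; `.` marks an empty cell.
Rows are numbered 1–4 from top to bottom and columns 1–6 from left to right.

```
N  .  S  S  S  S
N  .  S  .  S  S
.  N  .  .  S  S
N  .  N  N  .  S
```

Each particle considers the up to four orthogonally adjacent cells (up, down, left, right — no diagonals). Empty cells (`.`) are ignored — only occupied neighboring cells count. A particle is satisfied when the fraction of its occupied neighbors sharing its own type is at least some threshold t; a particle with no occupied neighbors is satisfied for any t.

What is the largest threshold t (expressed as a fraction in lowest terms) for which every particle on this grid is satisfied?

1/1

(1,1)N 1/1
(1,3)S 2/2
(1,4)S 2/2
(1,5)S 3/3
(1,6)S 2/2
(2,1)N 1/1
(2,3)S 1/1
(2,5)S 3/3
(2,6)S 3/3
(3,2)N — no occupied neighbors
(3,5)S 2/2
(3,6)S 3/3
(4,1)N — no occupied neighbors
(4,3)N 1/1
(4,4)N 1/1
(4,6)S 1/1
The smallest same-type fraction is 1/1 at (1,1), which reduces to 1/1. Any threshold above that leaves this particle unsatisfied.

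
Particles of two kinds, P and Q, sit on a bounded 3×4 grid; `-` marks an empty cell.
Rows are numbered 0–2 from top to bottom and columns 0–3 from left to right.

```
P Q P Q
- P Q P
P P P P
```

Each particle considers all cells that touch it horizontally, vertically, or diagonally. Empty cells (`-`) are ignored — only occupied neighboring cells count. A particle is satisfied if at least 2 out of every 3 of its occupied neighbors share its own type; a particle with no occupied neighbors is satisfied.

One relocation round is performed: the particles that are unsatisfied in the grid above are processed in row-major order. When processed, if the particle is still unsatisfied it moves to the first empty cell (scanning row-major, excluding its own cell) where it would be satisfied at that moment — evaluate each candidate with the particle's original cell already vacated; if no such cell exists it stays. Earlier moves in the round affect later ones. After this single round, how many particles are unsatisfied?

4

Initially unsatisfied (in order): (0,0), (0,1), (0,2), (0,3), (1,2), (1,3).
  (0,0) → (1,0).
  (0,1): no empty cell satisfies it; stays.
  (0,2) → (0,0).
  (0,3): no empty cell satisfies it; stays.
  (1,2): no empty cell satisfies it; stays.
  (1,3): no empty cell satisfies it; stays.
Resulting grid:
P Q - Q
P P Q P
P P P P
Unsatisfied now: (0,1), (0,3), (1,2), (1,3).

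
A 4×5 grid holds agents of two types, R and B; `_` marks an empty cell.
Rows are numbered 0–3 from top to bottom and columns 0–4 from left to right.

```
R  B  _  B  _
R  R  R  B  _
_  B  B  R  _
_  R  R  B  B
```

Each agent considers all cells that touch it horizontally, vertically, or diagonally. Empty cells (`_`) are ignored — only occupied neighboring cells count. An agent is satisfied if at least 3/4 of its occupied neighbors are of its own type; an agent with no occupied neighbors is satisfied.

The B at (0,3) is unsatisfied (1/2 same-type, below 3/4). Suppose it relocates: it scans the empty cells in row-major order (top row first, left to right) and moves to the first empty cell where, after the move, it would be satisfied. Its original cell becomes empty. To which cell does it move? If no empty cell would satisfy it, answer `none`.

Vacating (0,3). Empty cells in order:
  (0,2): 2/4 same-type → still unsatisfied.
  (0,4): 1/1 same-type → satisfied — stop here.

(0,4)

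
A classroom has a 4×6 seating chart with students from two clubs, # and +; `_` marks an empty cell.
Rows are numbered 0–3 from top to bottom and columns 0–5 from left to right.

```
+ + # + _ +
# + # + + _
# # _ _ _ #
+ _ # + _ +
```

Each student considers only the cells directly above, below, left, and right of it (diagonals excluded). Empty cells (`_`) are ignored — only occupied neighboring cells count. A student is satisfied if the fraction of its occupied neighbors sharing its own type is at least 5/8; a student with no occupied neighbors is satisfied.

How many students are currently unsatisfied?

(0,0)+ 1/2 ✗
(0,1)+ 2/3 ✓
(0,2)# 1/3 ✗
(0,3)+ 1/2 ✗
(0,5)+ 0/0 ✓
(1,0)# 1/3 ✗
(1,1)+ 1/4 ✗
(1,2)# 1/3 ✗
(1,3)+ 2/3 ✓
(1,4)+ 1/1 ✓
(2,0)# 2/3 ✓
(2,1)# 1/2 ✗
(2,5)# 0/1 ✗
(3,0)+ 0/1 ✗
(3,2)# 0/1 ✗
(3,3)+ 0/1 ✗
(3,5)+ 0/1 ✗
Unsatisfied: (0,0), (0,2), (0,3), (1,0), (1,1), (1,2), (2,1), (2,5), (3,0), (3,2), (3,3), (3,5) — 12 in total.

12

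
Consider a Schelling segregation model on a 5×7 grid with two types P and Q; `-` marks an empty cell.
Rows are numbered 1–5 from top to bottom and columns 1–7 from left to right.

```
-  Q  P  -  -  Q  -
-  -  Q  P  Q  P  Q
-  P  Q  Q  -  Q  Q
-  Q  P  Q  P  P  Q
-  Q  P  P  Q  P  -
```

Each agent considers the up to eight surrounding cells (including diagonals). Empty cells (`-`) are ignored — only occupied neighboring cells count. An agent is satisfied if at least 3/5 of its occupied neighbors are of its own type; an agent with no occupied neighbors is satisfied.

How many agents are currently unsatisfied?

Row 1: (1,2)Q 1/2 unhappy · (1,3)P 1/3 unhappy · (1,6)Q 2/3 ok
Row 2: (2,3)Q 3/6 unhappy · (2,4)P 1/5 unhappy · (2,5)Q 3/5 ok · (2,6)P 0/5 unhappy · (2,7)Q 3/4 ok
Row 3: (3,2)P 1/4 unhappy · (3,3)Q 4/7 unhappy · (3,4)Q 4/7 unhappy · (3,6)Q 4/7 unhappy · (3,7)Q 3/5 ok
Row 4: (4,2)Q 2/5 unhappy · (4,3)P 3/8 unhappy · (4,4)Q 3/7 unhappy · (4,5)P 3/7 unhappy · (4,6)P 2/6 unhappy · (4,7)Q 2/4 unhappy
Row 5: (5,2)Q 1/3 unhappy · (5,3)P 2/5 unhappy · (5,4)P 3/5 ok · (5,5)Q 1/5 unhappy · (5,6)P 2/4 unhappy
Unsatisfied: (1,2), (1,3), (2,3), (2,4), (2,6), (3,2), (3,3), (3,4), (3,6), (4,2), (4,3), (4,4), (4,5), (4,6), (4,7), (5,2), (5,3), (5,5), (5,6) — 19 in total.

19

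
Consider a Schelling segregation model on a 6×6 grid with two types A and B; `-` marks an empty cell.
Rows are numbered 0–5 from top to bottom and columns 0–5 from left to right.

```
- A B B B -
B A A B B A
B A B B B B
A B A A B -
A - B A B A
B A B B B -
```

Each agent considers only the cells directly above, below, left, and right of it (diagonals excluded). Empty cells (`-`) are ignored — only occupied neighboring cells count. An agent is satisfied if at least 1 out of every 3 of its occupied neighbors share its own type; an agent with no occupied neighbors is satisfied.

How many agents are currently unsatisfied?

(0,1)A 1/2 satisfied
(0,2)B 1/3 satisfied
(0,3)B 3/3 satisfied
(0,4)B 2/2 satisfied
(1,0)B 1/2 satisfied
(1,1)A 3/4 satisfied
(1,2)A 1/4 not
(1,3)B 3/4 satisfied
(1,4)B 3/4 satisfied
(1,5)A 0/2 not
(2,0)B 1/3 satisfied
(2,1)A 1/4 not
(2,2)B 1/4 not
(2,3)B 3/4 satisfied
(2,4)B 4/4 satisfied
(2,5)B 1/2 satisfied
(3,0)A 1/3 satisfied
(3,1)B 0/3 not
(3,2)A 1/4 not
(3,3)A 2/4 satisfied
(3,4)B 2/3 satisfied
(4,0)A 1/2 satisfied
(4,2)B 1/3 satisfied
(4,3)A 1/4 not
(4,4)B 2/4 satisfied
(4,5)A 0/1 not
(5,0)B 0/2 not
(5,1)A 0/2 not
(5,2)B 2/3 satisfied
(5,3)B 2/3 satisfied
(5,4)B 2/2 satisfied
Unsatisfied: (1,2), (1,5), (2,1), (2,2), (3,1), (3,2), (4,3), (4,5), (5,0), (5,1) — 10 in total.

10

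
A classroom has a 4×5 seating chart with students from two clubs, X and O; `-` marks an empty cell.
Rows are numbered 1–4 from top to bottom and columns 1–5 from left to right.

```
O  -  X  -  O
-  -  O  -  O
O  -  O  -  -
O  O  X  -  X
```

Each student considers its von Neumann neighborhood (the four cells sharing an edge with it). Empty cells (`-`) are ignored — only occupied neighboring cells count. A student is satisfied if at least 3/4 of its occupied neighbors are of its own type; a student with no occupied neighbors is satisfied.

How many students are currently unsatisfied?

5

Row 1: (1,1)O 0/0 ✓ · (1,3)X 0/1 ✗ · (1,5)O 1/1 ✓
Row 2: (2,3)O 1/2 ✗ · (2,5)O 1/1 ✓
Row 3: (3,1)O 1/1 ✓ · (3,3)O 1/2 ✗
Row 4: (4,1)O 2/2 ✓ · (4,2)O 1/2 ✗ · (4,3)X 0/2 ✗ · (4,5)X 0/0 ✓
Unsatisfied: (1,3), (2,3), (3,3), (4,2), (4,3) — 5 in total.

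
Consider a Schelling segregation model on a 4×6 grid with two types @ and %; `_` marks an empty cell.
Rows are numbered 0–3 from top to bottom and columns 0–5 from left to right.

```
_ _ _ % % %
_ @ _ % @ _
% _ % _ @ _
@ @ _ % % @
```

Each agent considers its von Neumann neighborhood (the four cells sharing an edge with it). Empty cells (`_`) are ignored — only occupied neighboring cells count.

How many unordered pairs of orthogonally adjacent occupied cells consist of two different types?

5

Scan each occupied cell's neighbors to the right and below so each pair is counted once.
From row 0: 1 unlike of 4 pairs (running 1/4).
From row 1: 1 unlike of 2 pairs (running 2/6).
From row 2: 2 unlike of 2 pairs (running 4/8).
From row 3: 1 unlike of 3 pairs (running 5/11).
Total adjacent occupied pairs: 11; unlike-type pairs: 5.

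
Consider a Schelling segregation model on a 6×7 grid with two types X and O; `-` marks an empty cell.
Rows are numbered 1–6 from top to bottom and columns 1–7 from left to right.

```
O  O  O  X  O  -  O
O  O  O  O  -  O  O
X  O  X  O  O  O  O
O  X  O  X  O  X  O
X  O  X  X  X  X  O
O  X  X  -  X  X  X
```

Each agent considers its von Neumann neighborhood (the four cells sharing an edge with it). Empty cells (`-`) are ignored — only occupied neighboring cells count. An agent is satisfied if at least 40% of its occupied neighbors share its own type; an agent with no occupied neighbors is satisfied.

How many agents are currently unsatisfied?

16

(1,1)O 2/2 ok
(1,2)O 3/3 ok
(1,3)O 2/3 ok
(1,4)X 0/3 unhappy
(1,5)O 0/1 unhappy
(1,7)O 1/1 ok
(2,1)O 2/3 ok
(2,2)O 4/4 ok
(2,3)O 3/4 ok
(2,4)O 2/3 ok
(2,6)O 2/2 ok
(2,7)O 3/3 ok
(3,1)X 0/3 unhappy
(3,2)O 1/4 unhappy
(3,3)X 0/4 unhappy
(3,4)O 2/4 ok
(3,5)O 3/3 ok
(3,6)O 3/4 ok
(3,7)O 3/3 ok
(4,1)O 0/3 unhappy
(4,2)X 0/4 unhappy
(4,3)O 0/4 unhappy
(4,4)X 1/4 unhappy
(4,5)O 1/4 unhappy
(4,6)X 1/4 unhappy
(4,7)O 2/3 ok
(5,1)X 0/3 unhappy
(5,2)O 0/4 unhappy
(5,3)X 2/4 ok
(5,4)X 3/3 ok
(5,5)X 3/4 ok
(5,6)X 3/4 ok
(5,7)O 1/3 unhappy
(6,1)O 0/2 unhappy
(6,2)X 1/3 unhappy
(6,3)X 2/2 ok
(6,5)X 2/2 ok
(6,6)X 3/3 ok
(6,7)X 1/2 ok
Unsatisfied: (1,4), (1,5), (3,1), (3,2), (3,3), (4,1), (4,2), (4,3), (4,4), (4,5), (4,6), (5,1), (5,2), (5,7), (6,1), (6,2) — 16 in total.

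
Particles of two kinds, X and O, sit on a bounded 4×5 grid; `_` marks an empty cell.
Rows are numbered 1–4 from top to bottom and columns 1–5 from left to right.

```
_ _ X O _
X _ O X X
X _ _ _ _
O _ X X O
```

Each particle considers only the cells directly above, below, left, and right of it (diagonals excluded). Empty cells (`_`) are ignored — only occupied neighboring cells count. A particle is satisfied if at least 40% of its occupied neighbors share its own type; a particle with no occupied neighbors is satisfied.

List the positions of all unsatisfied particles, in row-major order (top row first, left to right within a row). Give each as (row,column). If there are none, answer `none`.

Row 1: (1,3)X 0/2 unhappy · (1,4)O 0/2 unhappy
Row 2: (2,1)X 1/1 ok · (2,3)O 0/2 unhappy · (2,4)X 1/3 unhappy · (2,5)X 1/1 ok
Row 3: (3,1)X 1/2 ok
Row 4: (4,1)O 0/1 unhappy · (4,3)X 1/1 ok · (4,4)X 1/2 ok · (4,5)O 0/1 unhappy

(1,3), (1,4), (2,3), (2,4), (4,1), (4,5)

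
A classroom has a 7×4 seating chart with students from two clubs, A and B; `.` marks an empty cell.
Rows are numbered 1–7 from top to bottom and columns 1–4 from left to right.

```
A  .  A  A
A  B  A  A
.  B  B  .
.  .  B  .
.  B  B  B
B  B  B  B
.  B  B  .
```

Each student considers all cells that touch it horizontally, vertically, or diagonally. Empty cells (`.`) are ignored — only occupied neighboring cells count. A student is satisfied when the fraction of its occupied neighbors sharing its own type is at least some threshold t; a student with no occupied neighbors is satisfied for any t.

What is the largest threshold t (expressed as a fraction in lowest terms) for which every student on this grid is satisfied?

1/3

(1,1)A 1/2
(1,3)A 3/4
(1,4)A 3/3
(2,1)A 1/3
(2,2)B 2/6
(2,3)A 3/6
(2,4)A 3/4
(3,2)B 3/5
(3,3)B 3/5
(4,3)B 5/5
(5,2)B 5/5
(5,3)B 6/6
(5,4)B 4/4
(6,1)B 3/3
(6,2)B 6/6
(6,3)B 7/7
(6,4)B 4/4
(7,2)B 4/4
(7,3)B 4/4
The smallest same-type fraction is 1/3 at (2,1), which reduces to 1/3. Any threshold above that leaves this student unsatisfied.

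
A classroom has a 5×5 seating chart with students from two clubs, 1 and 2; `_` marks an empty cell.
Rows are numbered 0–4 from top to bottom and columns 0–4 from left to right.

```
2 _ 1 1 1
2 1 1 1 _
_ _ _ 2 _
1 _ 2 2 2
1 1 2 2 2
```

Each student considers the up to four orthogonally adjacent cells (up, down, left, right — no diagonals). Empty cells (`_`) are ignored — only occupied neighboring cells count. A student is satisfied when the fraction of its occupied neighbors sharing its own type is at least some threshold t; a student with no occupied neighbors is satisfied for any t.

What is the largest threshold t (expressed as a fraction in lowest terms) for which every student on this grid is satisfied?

Row 0: (0,0)2 1/1 · (0,2)1 2/2 · (0,3)1 3/3 · (0,4)1 1/1
Row 1: (1,0)2 1/2 · (1,1)1 1/2 · (1,2)1 3/3 · (1,3)1 2/3
Row 2: (2,3)2 1/2
Row 3: (3,0)1 1/1 · (3,2)2 2/2 · (3,3)2 4/4 · (3,4)2 2/2
Row 4: (4,0)1 2/2 · (4,1)1 1/2 · (4,2)2 2/3 · (4,3)2 3/3 · (4,4)2 2/2
The smallest same-type fraction is 1/2 at (1,0), which reduces to 1/2. Any threshold above that leaves this student unsatisfied.

1/2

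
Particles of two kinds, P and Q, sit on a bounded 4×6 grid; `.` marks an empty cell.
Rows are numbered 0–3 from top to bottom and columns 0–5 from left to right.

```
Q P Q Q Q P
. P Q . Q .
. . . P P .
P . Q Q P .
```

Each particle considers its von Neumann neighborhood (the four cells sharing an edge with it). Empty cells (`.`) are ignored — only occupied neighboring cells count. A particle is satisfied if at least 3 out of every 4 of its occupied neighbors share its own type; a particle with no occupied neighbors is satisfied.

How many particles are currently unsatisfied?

12

Row 0: (0,0)Q 0/1 not · (0,1)P 1/3 not · (0,2)Q 2/3 not · (0,3)Q 2/2 satisfied · (0,4)Q 2/3 not · (0,5)P 0/1 not
Row 1: (1,1)P 1/2 not · (1,2)Q 1/2 not · (1,4)Q 1/2 not
Row 2: (2,3)P 1/2 not · (2,4)P 2/3 not
Row 3: (3,0)P 0/0 satisfied · (3,2)Q 1/1 satisfied · (3,3)Q 1/3 not · (3,4)P 1/2 not
Unsatisfied: (0,0), (0,1), (0,2), (0,4), (0,5), (1,1), (1,2), (1,4), (2,3), (2,4), (3,3), (3,4) — 12 in total.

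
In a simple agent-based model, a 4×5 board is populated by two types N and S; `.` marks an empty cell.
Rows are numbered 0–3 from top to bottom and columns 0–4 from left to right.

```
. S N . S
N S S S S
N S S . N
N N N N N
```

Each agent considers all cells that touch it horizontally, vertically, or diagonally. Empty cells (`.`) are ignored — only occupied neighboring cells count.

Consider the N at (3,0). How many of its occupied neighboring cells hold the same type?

Occupied neighbors of (3,0): (2,0)=N, (2,1)=S, (3,1)=N.
Same type (N): 2 of 3.

2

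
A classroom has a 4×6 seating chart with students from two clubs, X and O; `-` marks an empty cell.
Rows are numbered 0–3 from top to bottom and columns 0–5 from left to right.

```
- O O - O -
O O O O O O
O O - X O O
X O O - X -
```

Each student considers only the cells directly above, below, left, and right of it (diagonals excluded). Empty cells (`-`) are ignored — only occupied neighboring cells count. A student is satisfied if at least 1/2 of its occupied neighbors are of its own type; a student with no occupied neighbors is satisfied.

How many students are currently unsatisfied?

3

(0,1)O 2/2 ok
(0,2)O 2/2 ok
(0,4)O 1/1 ok
(1,0)O 2/2 ok
(1,1)O 4/4 ok
(1,2)O 3/3 ok
(1,3)O 2/3 ok
(1,4)O 4/4 ok
(1,5)O 2/2 ok
(2,0)O 2/3 ok
(2,1)O 3/3 ok
(2,3)X 0/2 unhappy
(2,4)O 2/4 ok
(2,5)O 2/2 ok
(3,0)X 0/2 unhappy
(3,1)O 2/3 ok
(3,2)O 1/1 ok
(3,4)X 0/1 unhappy
Unsatisfied: (2,3), (3,0), (3,4) — 3 in total.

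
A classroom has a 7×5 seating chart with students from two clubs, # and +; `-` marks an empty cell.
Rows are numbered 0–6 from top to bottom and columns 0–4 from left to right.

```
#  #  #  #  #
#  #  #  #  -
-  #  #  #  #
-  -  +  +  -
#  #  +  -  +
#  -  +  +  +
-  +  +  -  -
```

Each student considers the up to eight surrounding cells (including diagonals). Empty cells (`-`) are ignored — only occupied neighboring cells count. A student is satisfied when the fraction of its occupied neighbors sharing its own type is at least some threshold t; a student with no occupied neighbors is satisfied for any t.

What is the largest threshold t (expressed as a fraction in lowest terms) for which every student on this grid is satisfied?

1/3

(0,0)# 3/3
(0,1)# 5/5
(0,2)# 5/5
(0,3)# 4/4
(0,4)# 2/2
(1,0)# 4/4
(1,1)# 7/7
(1,2)# 8/8
(1,3)# 7/7
(2,1)# 4/5
(2,2)# 5/7
(2,3)# 4/6
(2,4)# 2/3
(3,2)+ 2/6
(3,3)+ 3/6
(4,0)# 2/2
(4,1)# 2/5
(4,2)+ 4/5
(4,4)+ 3/3
(5,0)# 2/3
(5,2)+ 4/5
(5,3)+ 5/5
(5,4)+ 2/2
(6,1)+ 2/3
(6,2)+ 3/3
The smallest same-type fraction is 2/6 at (3,2), which reduces to 1/3. Any threshold above that leaves this student unsatisfied.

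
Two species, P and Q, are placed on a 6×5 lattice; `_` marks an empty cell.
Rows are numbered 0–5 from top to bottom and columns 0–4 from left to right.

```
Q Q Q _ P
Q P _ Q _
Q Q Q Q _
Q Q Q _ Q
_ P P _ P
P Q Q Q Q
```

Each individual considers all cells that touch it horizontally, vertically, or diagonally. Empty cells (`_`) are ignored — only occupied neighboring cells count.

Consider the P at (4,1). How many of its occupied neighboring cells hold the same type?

2

Occupied neighbors of (4,1): (3,0)=Q, (3,1)=Q, (3,2)=Q, (4,2)=P, (5,0)=P, (5,1)=Q, (5,2)=Q.
Same type (P): 2 of 7.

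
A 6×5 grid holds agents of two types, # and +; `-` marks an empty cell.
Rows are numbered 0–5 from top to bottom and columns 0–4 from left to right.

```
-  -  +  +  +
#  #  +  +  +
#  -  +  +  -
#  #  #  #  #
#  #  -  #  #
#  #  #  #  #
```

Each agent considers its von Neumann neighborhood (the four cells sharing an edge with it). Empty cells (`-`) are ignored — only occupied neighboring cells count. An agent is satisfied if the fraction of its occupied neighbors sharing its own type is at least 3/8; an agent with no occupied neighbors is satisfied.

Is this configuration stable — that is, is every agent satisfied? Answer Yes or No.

Yes

(0,2)+ 2/2 ok
(0,3)+ 3/3 ok
(0,4)+ 2/2 ok
(1,0)# 2/2 ok
(1,1)# 1/2 ok
(1,2)+ 3/4 ok
(1,3)+ 4/4 ok
(1,4)+ 2/2 ok
(2,0)# 2/2 ok
(2,2)+ 2/3 ok
(2,3)+ 2/3 ok
(3,0)# 3/3 ok
(3,1)# 3/3 ok
(3,2)# 2/3 ok
(3,3)# 3/4 ok
(3,4)# 2/2 ok
(4,0)# 3/3 ok
(4,1)# 3/3 ok
(4,3)# 3/3 ok
(4,4)# 3/3 ok
(5,0)# 2/2 ok
(5,1)# 3/3 ok
(5,2)# 2/2 ok
(5,3)# 3/3 ok
(5,4)# 2/2 ok
All meet the threshold, so the configuration is stable.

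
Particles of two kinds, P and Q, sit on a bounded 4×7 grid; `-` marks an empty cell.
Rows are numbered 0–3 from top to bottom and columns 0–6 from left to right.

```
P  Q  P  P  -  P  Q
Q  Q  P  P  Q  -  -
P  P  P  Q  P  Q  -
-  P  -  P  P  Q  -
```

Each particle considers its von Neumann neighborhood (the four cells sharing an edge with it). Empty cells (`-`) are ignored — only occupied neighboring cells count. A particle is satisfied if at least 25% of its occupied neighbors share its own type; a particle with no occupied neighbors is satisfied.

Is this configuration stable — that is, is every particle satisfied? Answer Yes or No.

No

Row 0: (0,0)P 0/2 ✗ · (0,1)Q 1/3 ✓ · (0,2)P 2/3 ✓ · (0,3)P 2/2 ✓ · (0,5)P 0/1 ✗ · (0,6)Q 0/1 ✗
Row 1: (1,0)Q 1/3 ✓ · (1,1)Q 2/4 ✓ · (1,2)P 3/4 ✓ · (1,3)P 2/4 ✓ · (1,4)Q 0/2 ✗
Row 2: (2,0)P 1/2 ✓ · (2,1)P 3/4 ✓ · (2,2)P 2/3 ✓ · (2,3)Q 0/4 ✗ · (2,4)P 1/4 ✓ · (2,5)Q 1/2 ✓
Row 3: (3,1)P 1/1 ✓ · (3,3)P 1/2 ✓ · (3,4)P 2/3 ✓ · (3,5)Q 1/2 ✓
For instance (0,0) has only 0/2 same-type neighbors, below 1/4.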